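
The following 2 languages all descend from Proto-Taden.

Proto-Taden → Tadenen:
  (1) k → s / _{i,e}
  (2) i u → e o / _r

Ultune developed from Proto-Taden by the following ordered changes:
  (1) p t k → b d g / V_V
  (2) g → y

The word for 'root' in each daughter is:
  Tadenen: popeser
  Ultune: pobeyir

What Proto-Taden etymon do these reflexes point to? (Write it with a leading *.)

*popekir

Position 3: Tadenen has p, Ultune has b. Tadenen preserves p here (none of its changes turn any other segment into p), so the proto-segment is *p.
Position 5: Tadenen has s, Ultune has y. Taking the neighbouring segments as reconstructed: Tadenen s could go back to *k or *s; Ultune y could go back to *k or *g or *y — the one source consistent with every daughter is *k.
This points to *popekir. Verify forward in each daughter:
Tadenen: start from *popekir.
  rule 1 (palatalisation): popekir → popesir
  rule 2 (pre-rhotic lowering): popesir → popeser
  ⇒ Tadenen popeser
Ultune: *popekir
  popekir → pobegir   [intervocalic voicing]
  pobegir → pobeyir   [unconditioned shift]
  giving Ultune pobeyir.
No other proto-form is consistent with every reflex, so the reconstruction is *popekir.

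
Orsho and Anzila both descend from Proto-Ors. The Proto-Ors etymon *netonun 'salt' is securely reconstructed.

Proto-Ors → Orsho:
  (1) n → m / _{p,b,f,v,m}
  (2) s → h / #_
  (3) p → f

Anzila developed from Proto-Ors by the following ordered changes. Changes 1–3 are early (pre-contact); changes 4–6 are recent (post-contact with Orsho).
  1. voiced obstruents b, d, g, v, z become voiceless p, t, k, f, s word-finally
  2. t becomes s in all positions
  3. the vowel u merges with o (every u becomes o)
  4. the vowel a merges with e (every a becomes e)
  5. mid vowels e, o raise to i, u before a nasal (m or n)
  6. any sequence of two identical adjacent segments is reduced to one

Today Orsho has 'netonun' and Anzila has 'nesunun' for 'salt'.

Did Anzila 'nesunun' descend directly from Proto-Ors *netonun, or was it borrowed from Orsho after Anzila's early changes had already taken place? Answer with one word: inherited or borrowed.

inherited

If inherited, *netonun would pass through all of Anzila's changes:
Anzila: *netonun
  netonun (rule 1 does not apply)
  netonun → nesonun   [unconditioned shift]
  nesonun → nesonon   [vowel merger]
  nesonon (rule 4 does not apply)
  nesonon → nesunun   [pre-nasal raising]
  nesunun (rule 6 does not apply)
  giving Anzila nesunun.
If borrowed from Orsho 'netonun' after the early changes, it would undergo only the recent ones:
  rule 4 (vowel merger): no change (netonun)
  rule 5 (pre-nasal raising): netonun → netunun
  rule 6 (degemination): no change (netunun)
  ⇒ as a loan: netunun
Anzila 'nesunun' matches the inherited outcome exactly, so it is an inherited cognate, not a loan.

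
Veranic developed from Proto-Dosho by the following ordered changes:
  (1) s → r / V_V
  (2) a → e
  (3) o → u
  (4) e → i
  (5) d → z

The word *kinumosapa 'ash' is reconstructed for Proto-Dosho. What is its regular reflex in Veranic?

kinumuripi

Veranic: start from *kinumosapa.
  rule 1 (rhotacism): kinumosapa → kinumorapa
  rule 2 (vowel merger): kinumorapa → kinumorepe
  rule 3 (vowel merger): kinumorepe → kinumurepe
  rule 4 (vowel merger): kinumurepe → kinumuripi
  rule 5: no change — kinumuripi
  ⇒ Veranic kinumuripi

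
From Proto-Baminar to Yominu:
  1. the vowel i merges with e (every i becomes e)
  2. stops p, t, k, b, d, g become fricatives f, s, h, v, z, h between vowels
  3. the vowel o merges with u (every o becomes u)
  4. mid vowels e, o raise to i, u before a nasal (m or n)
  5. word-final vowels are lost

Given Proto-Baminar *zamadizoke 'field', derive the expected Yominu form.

Yominu: *zamadizoke > zamadezoke > zamazezohe > zamazezuhe > zamazezuh  (by vowel merger, intervocalic lenition, vowel merger, apocope)

zamazezuh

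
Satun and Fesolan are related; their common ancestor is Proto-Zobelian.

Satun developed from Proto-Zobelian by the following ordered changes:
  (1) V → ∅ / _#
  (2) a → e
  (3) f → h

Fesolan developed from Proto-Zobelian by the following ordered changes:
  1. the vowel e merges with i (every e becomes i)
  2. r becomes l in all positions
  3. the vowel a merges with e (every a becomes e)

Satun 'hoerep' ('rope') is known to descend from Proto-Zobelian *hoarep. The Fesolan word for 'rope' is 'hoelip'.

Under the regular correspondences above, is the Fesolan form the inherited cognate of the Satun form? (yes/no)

yes

Derive the expected Fesolan reflex of *hoarep:
Fesolan: *hoarep
  hoarep → hoarip   [vowel merger]
  hoarip → hoalip   [unconditioned shift]
  hoalip → hoelip   [vowel merger]
  giving Fesolan hoelip.
Fesolan 'hoelip' matches the regular reflex exactly, so the pair is cognate.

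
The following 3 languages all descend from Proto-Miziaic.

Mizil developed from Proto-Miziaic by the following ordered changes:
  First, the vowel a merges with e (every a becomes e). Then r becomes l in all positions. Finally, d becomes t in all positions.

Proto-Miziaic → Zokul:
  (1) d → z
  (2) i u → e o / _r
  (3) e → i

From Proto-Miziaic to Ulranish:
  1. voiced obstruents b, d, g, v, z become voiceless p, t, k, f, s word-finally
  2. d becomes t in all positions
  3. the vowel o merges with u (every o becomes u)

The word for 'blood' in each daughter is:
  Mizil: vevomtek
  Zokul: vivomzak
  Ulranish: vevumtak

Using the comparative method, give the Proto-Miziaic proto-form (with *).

Position 7: Mizil has e, Zokul has a, Ulranish has a. Zokul preserves a here (none of its changes turn any other segment into a), so the proto-segment is *a.
Position 2: Mizil has e, Zokul has i, Ulranish has e. Ulranish preserves e here (none of its changes turn any other segment into e), so the proto-segment is *e.
This points to *vevomdak. Verify forward in each daughter:
Mizil: *vevomdak
  vevomdak → vevomdek   [vowel merger]
  vevomdek (rule 2 does not apply)
  vevomdek → vevomtek   [unconditioned shift]
  giving Mizil vevomtek.
Zokul: start from *vevomdak.
  rule 1 (unconditioned shift): vevomdak → vevomzak
  rule 2: no change — vevomzak
  rule 3 (vowel merger): vevomzak → vivomzak
  ⇒ Zokul vivomzak
Ulranish: *vevomdak > vevomtak > vevumtak  (by unconditioned shift, vowel merger)
No other proto-form is consistent with every reflex, so the reconstruction is *vevomdak.

*vevomdak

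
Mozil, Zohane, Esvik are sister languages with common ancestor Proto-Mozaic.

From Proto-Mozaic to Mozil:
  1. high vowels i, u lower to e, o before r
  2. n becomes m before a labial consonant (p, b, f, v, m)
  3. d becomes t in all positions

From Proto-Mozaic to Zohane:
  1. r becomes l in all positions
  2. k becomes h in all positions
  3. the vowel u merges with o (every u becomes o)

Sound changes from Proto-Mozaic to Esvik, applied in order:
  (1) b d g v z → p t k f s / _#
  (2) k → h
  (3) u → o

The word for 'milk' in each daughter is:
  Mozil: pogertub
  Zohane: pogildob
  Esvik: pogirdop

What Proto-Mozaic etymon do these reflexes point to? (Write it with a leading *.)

*pogirdub

Position 8: Mozil has b, Zohane has b, Esvik has p. Mozil preserves b here (none of its changes turn any other segment into b), so the proto-segment is *b.
Position 7: Mozil has u, Zohane has o, Esvik has o. Mozil preserves u here (none of its changes turn any other segment into u), so the proto-segment is *u.
Continuing position by position gives *pogirdub; check it forward:
Mozil: start from *pogirdub.
  rule 1 (pre-rhotic lowering): pogirdub → pogerdub
  rule 2: no change — pogerdub
  rule 3 (unconditioned shift): pogerdub → pogertub
  ⇒ Mozil pogertub
Zohane: *pogirdub > pogildub > pogildob  (by unconditioned shift, vowel merger)
Esvik: *pogirdub > pogirdup > pogirdop  (by final devoicing, vowel merger)
*pogirdub is the unique common source.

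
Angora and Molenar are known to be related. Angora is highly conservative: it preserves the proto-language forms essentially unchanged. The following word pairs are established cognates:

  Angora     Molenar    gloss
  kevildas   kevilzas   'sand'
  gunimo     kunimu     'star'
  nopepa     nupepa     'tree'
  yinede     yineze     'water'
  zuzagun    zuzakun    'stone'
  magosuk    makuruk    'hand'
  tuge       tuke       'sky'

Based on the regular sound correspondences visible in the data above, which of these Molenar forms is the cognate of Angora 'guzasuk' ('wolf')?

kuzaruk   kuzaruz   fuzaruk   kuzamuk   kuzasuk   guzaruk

gunimo ~ kunimu — Angora g corresponds to Molenar k word-initially before a back vowel.
magosuk ~ makuruk — Angora s corresponds to Molenar r between vowels (before a back vowel).
Applying these to Angora 'guzasuk':
  guzasuk → kuzasuk   (g→k word-initially before a back vowel)
  kuzasuk → kuzaruk   (s→r between vowels (before a back vowel))
So the Molenar cognate is 'kuzaruk'.

kuzaruk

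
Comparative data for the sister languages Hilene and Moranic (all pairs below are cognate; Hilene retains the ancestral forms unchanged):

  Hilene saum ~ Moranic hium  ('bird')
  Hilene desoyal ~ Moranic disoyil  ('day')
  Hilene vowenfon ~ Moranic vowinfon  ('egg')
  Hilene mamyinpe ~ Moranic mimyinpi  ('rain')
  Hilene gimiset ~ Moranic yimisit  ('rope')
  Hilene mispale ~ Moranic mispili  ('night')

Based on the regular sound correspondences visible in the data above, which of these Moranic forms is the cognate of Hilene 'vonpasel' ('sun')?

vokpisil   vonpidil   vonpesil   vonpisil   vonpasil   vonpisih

desoyal ~ disoyil, mispale ~ mispili — Hilene a corresponds to Moranic i after a consonant, before a consonant other than r, m, n, p, b, f, v.
desoyal ~ disoyil, gimiset ~ yimisit — Hilene e corresponds to Moranic i after a consonant, before a consonant other than r, m, n, p, b, f, v.
Applying these to Hilene 'vonpasel':
  vonpasel → vonpisel   (a→i after a consonant, before a consonant other than r, m, n, p, b, f, v)
  vonpisel → vonpisil   (e→i after a consonant, before a consonant other than r, m, n, p, b, f, v)
So the Moranic cognate is 'vonpisil'.

vonpisil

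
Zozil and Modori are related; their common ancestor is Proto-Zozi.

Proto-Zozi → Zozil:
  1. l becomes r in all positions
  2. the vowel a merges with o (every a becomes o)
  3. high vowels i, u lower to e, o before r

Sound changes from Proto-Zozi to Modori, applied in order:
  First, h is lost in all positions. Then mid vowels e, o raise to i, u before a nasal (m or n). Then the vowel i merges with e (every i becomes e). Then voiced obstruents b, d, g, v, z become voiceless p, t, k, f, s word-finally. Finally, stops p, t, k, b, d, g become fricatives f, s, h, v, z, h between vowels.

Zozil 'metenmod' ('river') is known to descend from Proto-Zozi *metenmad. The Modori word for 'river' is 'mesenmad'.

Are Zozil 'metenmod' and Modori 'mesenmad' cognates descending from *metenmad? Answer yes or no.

Derive the expected Modori reflex of *metenmad:
Modori: *metenmad > metinmad > metenmad > metenmat > mesenmat  (by pre-nasal raising, vowel merger, final devoicing, intervocalic lenition)
The regular Modori reflex would be 'mesenmat', but the attested form is 'mesenmad'. The correspondence is irregular, so they are not cognates (the Modori form has a different source).

no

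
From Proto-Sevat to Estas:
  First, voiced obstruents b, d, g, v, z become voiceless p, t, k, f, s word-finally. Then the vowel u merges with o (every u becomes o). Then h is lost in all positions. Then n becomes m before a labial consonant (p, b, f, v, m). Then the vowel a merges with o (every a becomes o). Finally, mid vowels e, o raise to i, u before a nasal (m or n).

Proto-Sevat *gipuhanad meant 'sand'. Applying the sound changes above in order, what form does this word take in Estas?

gipounot

Estas: start from *gipuhanad.
  rule 1 (final devoicing): gipuhanad → gipuhanat
  rule 2 (vowel merger): gipuhanat → gipohanat
  rule 3 (h-loss): gipohanat → gipoanat
  rule 4: no change — gipoanat
  rule 5 (vowel merger): gipoanat → gipoonot
  rule 6 (pre-nasal raising): gipoonot → gipounot
  ⇒ Estas gipounot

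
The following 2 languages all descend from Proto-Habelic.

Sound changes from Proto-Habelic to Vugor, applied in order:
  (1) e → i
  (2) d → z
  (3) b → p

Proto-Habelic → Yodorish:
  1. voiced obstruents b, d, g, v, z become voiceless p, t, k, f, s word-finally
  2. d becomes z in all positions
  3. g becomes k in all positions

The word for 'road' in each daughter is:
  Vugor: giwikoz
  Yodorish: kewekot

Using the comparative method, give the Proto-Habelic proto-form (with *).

Position 7: Vugor has z, Yodorish has t. Taking the neighbouring segments as reconstructed: Vugor z could go back to *d or *z; Yodorish t could go back to *t or *d — the one source consistent with every daughter is *d.
Position 4: Vugor has i, Yodorish has e. Yodorish preserves e here (none of its changes turn any other segment into e), so the proto-segment is *e.
Position 1: Vugor has g, Yodorish has k. Vugor preserves g here (none of its changes turn any other segment into g), so the proto-segment is *g.
Continuing position by position gives *gewekod; check it forward:
Vugor: start from *gewekod.
  rule 1 (vowel merger): gewekod → giwikod
  rule 2 (unconditioned shift): giwikod → giwikoz
  rule 3: no change — giwikoz
  ⇒ Vugor giwikoz
Yodorish: *gewekod
  gewekod → gewekot   [final devoicing]
  gewekot (rule 2 does not apply)
  gewekot → kewekot   [unconditioned shift]
  giving Yodorish kewekot.
No other proto-form is consistent with every reflex, so the reconstruction is *gewekod.

*gewekod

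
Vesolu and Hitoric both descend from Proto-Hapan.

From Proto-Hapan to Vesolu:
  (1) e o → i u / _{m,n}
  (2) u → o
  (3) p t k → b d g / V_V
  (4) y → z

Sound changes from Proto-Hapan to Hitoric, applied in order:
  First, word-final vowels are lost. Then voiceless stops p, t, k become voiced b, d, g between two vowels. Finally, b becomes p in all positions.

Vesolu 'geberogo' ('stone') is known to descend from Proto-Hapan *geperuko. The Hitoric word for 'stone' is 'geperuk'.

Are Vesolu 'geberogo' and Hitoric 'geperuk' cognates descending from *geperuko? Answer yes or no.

yes

Derive the expected Hitoric reflex of *geperuko:
Hitoric: *geperuko > geperuk > geberuk > geperuk  (by apocope, intervocalic voicing, unconditioned shift)
Hitoric 'geperuk' matches the regular reflex exactly, so the pair is cognate.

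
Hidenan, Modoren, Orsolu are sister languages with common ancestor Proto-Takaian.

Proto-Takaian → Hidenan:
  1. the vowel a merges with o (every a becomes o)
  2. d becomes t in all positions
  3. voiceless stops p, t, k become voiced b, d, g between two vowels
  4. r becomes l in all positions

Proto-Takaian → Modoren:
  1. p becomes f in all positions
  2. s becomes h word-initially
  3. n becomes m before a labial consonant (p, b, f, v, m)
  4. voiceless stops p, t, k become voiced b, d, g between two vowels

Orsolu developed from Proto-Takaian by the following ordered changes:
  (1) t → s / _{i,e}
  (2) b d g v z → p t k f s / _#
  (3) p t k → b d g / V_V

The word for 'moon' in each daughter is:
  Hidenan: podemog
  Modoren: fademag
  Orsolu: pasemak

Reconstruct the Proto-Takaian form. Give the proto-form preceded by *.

Position 2: Hidenan has o, Modoren has a, Orsolu has a. Modoren preserves a here (none of its changes turn any other segment into a), so the proto-segment is *a.
Position 6: Hidenan has o, Modoren has a, Orsolu has a. Modoren preserves a here (none of its changes turn any other segment into a), so the proto-segment is *a.
This points to *patemag. Verify forward in each daughter:
Hidenan: start from *patemag.
  rule 1 (vowel merger): patemag → potemog
  rule 2: no change — potemog
  rule 3 (intervocalic voicing): potemog → podemog
  rule 4: no change — podemog
  ⇒ Hidenan podemog
Modoren: *patemag > fatemag > fademag  (by unconditioned shift, intervocalic voicing)
Orsolu: *patemag
  patemag → pasemag   [palatalisation]
  pasemag → pasemak   [final devoicing]
  pasemak (rule 3 does not apply)
  giving Orsolu pasemak.
*patemag is the unique common source.

*patemag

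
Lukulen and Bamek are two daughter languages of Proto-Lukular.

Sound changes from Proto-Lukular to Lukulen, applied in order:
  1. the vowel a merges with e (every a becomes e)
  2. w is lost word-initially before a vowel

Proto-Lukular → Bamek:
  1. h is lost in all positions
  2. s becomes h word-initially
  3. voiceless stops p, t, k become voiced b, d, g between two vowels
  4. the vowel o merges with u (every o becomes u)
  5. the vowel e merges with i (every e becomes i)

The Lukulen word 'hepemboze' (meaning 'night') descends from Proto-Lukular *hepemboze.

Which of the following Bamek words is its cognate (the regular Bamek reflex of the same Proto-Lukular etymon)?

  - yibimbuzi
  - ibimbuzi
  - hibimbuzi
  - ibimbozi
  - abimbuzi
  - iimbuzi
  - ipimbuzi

ibimbuzi

Bamek: *hepemboze
  hepemboze → epemboze   [h-loss]
  epemboze (rule 2 does not apply)
  epemboze → ebemboze   [intervocalic voicing]
  ebemboze → ebembuze   [vowel merger]
  ebembuze → ibimbuzi   [vowel merger]
  giving Bamek ibimbuzi.
The other candidates each miss or misapply at least one Bamek change.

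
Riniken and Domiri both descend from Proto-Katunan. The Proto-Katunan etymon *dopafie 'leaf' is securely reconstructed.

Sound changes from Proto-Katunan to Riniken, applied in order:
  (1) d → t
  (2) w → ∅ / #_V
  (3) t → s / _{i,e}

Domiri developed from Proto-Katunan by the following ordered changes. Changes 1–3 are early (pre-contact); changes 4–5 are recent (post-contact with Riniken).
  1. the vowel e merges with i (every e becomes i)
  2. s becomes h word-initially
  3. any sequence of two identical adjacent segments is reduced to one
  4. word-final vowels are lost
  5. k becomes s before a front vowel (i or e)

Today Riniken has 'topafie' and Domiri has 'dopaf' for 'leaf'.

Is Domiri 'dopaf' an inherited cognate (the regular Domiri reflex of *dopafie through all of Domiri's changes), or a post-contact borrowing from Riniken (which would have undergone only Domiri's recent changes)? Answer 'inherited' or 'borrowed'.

If inherited, *dopafie would pass through all of Domiri's changes:
Domiri: *dopafie
  dopafie → dopafii   [vowel merger]
  dopafii (rule 2 does not apply)
  dopafii → dopafi   [degemination]
  dopafi → dopaf   [apocope]
  dopaf (rule 5 does not apply)
  giving Domiri dopaf.
If borrowed from Riniken 'topafie' after the early changes, it would undergo only the recent ones:
  rule 4 (apocope): topafie → topafi
  rule 5 (palatalisation): no change (topafi)
  ⇒ as a loan: topafi
Domiri 'dopaf' matches the inherited outcome exactly, so it is an inherited cognate, not a loan.

inherited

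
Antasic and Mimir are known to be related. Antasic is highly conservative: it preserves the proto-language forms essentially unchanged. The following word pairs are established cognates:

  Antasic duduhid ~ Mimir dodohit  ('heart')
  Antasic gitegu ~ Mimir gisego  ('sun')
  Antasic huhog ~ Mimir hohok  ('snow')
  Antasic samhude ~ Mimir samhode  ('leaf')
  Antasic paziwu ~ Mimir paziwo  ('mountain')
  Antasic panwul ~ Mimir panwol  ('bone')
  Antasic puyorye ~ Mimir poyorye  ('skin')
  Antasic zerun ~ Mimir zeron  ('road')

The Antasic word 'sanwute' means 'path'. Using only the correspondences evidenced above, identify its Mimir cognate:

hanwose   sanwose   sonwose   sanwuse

duduhid ~ dodohit, huhog ~ hohok — Antasic u corresponds to Mimir o after a consonant, before a consonant other than r, m, n, p, b, f, v.
gitegu ~ gisego — Antasic t corresponds to Mimir s between vowels (before a front vowel).
Applying these to Antasic 'sanwute':
  sanwute → sanwote   (u→o after a consonant, before a consonant other than r, m, n, p, b, f, v)
  sanwote → sanwose   (t→s between vowels (before a front vowel))
So the Mimir cognate is 'sanwose'.

sanwose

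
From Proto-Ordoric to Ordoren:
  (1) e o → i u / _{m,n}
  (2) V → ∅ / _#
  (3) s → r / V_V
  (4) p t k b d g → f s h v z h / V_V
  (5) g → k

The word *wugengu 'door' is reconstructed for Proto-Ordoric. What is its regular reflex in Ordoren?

wuhink

Ordoren: *wugengu > wugingu > wuging > wuhing > wuhink  (by pre-nasal raising, apocope, intervocalic lenition, unconditioned shift)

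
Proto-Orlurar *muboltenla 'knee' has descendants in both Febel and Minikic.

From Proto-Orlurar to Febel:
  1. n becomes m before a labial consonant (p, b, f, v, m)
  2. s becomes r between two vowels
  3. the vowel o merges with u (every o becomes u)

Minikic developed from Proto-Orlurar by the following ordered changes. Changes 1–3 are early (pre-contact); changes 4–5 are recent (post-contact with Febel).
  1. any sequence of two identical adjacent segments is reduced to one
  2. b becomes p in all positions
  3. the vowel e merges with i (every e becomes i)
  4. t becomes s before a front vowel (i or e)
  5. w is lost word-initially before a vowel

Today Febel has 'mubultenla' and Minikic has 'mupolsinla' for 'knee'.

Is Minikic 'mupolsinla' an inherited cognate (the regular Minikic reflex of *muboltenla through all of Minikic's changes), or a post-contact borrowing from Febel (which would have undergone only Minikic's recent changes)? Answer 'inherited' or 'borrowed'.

If inherited, *muboltenla would pass through all of Minikic's changes:
Minikic: *muboltenla > mupoltenla > mupoltinla > mupolsinla  (by unconditioned shift, vowel merger, palatalisation)
If borrowed from Febel 'mubultenla' after the early changes, it would undergo only the recent ones:
  rule 4 (palatalisation): mubultenla → mubulsenla
  rule 5 (glide loss): no change (mubulsenla)
  ⇒ as a loan: mubulsenla
Minikic 'mupolsinla' matches the inherited outcome exactly, so it is an inherited cognate, not a loan.

inherited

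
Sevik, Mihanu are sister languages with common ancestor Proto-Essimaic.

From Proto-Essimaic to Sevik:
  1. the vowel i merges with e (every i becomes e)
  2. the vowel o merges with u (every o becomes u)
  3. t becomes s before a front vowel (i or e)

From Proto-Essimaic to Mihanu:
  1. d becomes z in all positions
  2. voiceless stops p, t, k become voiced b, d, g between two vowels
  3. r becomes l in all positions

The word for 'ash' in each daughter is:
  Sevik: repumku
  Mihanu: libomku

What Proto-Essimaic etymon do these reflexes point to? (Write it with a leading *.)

*ripomku

Position 1: Sevik has r, Mihanu has l. Sevik preserves r here (none of its changes turn any other segment into r), so the proto-segment is *r.
Position 4: Sevik has u, Mihanu has o. Mihanu preserves o here (none of its changes turn any other segment into o), so the proto-segment is *o.
Verify the candidate proto-form against each daughter:
Sevik: start from *ripomku.
  rule 1 (vowel merger): ripomku → repomku
  rule 2 (vowel merger): repomku → repumku
  rule 3: no change — repumku
  ⇒ Sevik repumku
Mihanu: *ripomku > ribomku > libomku  (by intervocalic voicing, unconditioned shift)
*ripomku is the unique common source.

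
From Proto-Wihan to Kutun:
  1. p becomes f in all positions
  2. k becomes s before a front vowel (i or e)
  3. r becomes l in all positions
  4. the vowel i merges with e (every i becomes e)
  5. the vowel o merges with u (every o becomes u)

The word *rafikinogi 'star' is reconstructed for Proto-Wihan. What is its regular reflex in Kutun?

lafesenuge

Kutun: *rafikinogi > rafisinogi > lafisinogi > lafesenoge > lafesenuge  (by palatalisation, unconditioned shift, vowel merger, vowel merger)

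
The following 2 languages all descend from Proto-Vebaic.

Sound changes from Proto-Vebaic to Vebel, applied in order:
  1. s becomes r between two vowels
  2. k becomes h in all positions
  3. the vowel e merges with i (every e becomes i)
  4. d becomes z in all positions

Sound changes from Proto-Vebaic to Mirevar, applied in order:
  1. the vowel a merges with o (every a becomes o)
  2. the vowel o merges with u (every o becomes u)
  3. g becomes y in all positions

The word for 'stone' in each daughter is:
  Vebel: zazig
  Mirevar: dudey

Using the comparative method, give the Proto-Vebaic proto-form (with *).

*dadeg

Position 5: Vebel has g, Mirevar has y. Vebel preserves g here (none of its changes turn any other segment into g), so the proto-segment is *g.
Position 4: Vebel has i, Mirevar has e. Mirevar preserves e here (none of its changes turn any other segment into e), so the proto-segment is *e.
This points to *dadeg. Verify forward in each daughter:
Vebel: *dadeg
  dadeg (rule 1 does not apply)
  dadeg (rule 2 does not apply)
  dadeg → dadig   [vowel merger]
  dadig → zazig   [unconditioned shift]
  giving Vebel zazig.
Mirevar: *dadeg > dodeg > dudeg > dudey  (by vowel merger, vowel merger, unconditioned shift)
*dadeg is the unique common source.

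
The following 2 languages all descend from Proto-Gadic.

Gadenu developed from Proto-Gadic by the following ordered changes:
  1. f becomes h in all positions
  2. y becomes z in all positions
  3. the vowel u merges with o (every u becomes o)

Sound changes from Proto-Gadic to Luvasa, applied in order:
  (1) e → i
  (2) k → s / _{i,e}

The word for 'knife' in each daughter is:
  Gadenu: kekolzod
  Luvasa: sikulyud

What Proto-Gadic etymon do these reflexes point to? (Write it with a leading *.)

*kekulyud

Position 7: Gadenu has o, Luvasa has u. Luvasa preserves u here (none of its changes turn any other segment into u), so the proto-segment is *u.
Position 6: Gadenu has z, Luvasa has y. Luvasa preserves y here (none of its changes turn any other segment into y), so the proto-segment is *y.
Position 4: Gadenu has o, Luvasa has u. Luvasa preserves u here (none of its changes turn any other segment into u), so the proto-segment is *u.
Continuing position by position gives *kekulyud; check it forward:
Gadenu: *kekulyud
  kekulyud (rule 1 does not apply)
  kekulyud → kekulzud   [unconditioned shift]
  kekulzud → kekolzod   [vowel merger]
  giving Gadenu kekolzod.
Luvasa: start from *kekulyud.
  rule 1 (vowel merger): kekulyud → kikulyud
  rule 2 (palatalisation): kikulyud → sikulyud
  ⇒ Luvasa sikulyud
No other proto-form is consistent with every reflex, so the reconstruction is *kekulyud.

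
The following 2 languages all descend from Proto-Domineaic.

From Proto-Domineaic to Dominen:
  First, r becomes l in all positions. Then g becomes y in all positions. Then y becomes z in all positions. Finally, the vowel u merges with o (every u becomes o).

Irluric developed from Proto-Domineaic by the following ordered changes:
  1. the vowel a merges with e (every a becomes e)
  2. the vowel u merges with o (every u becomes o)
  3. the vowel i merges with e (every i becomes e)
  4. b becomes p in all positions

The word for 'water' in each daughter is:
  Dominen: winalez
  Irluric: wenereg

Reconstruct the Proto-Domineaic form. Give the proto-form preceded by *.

Position 4: Dominen has a, Irluric has e. Dominen preserves a here (none of its changes turn any other segment into a), so the proto-segment is *a.
Position 2: Dominen has i, Irluric has e. Dominen preserves i here (none of its changes turn any other segment into i), so the proto-segment is *i.
Continuing position by position gives *winareg; check it forward:
Dominen: start from *winareg.
  rule 1 (unconditioned shift): winareg → winaleg
  rule 2 (unconditioned shift): winaleg → winaley
  rule 3 (unconditioned shift): winaley → winalez
  rule 4: no change — winalez
  ⇒ Dominen winalez
Irluric: start from *winareg.
  rule 1 (vowel merger): winareg → winereg
  rule 2: no change — winereg
  rule 3 (vowel merger): winereg → wenereg
  rule 4: no change — wenereg
  ⇒ Irluric wenereg
Only *winareg yields all of Dominen winalez, Irluric wenereg.

*winareg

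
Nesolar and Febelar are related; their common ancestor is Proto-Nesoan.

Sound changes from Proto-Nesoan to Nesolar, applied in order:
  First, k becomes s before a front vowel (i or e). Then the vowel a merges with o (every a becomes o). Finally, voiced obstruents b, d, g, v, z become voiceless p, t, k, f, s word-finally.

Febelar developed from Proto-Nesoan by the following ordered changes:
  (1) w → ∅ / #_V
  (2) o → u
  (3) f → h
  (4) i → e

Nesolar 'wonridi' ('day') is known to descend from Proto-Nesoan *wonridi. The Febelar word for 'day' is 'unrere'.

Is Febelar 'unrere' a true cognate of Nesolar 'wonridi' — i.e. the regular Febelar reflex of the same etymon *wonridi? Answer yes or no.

no

Derive the expected Febelar reflex of *wonridi:
Febelar: *wonridi
  wonridi → onridi   [glide loss]
  onridi → unridi   [vowel merger]
  unridi (rule 3 does not apply)
  unridi → unrede   [vowel merger]
  giving Febelar unrede.
The regular Febelar reflex would be 'unrede', but the attested form is 'unrere'. The correspondence is irregular, so they are not cognates (the Febelar form has a different source).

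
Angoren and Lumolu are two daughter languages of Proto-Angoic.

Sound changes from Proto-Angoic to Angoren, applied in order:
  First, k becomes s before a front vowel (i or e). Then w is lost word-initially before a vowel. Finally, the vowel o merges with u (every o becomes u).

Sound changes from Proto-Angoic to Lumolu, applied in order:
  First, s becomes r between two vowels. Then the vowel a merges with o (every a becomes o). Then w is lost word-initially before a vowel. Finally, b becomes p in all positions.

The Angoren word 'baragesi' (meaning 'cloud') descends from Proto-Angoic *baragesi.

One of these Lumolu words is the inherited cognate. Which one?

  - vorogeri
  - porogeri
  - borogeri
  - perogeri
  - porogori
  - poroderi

Lumolu: *baragesi > barageri > borogeri > porogeri  (by rhotacism, vowel merger, unconditioned shift)
Among the options, 'porogeri' alone shows every Lumolu change applied in order.

porogeri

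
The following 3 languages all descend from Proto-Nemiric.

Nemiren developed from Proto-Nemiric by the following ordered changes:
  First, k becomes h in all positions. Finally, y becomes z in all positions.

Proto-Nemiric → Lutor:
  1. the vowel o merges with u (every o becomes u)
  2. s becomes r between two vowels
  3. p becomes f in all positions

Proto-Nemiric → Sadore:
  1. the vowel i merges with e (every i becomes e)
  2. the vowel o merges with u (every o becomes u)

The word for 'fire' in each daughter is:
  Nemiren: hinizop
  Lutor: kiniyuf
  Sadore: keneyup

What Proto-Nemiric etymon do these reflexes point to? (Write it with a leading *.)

Position 2: Nemiren has i, Lutor has i, Sadore has e. Nemiren preserves i here (none of its changes turn any other segment into i), so the proto-segment is *i.
Position 5: Nemiren has z, Lutor has y, Sadore has y. Lutor preserves y here (none of its changes turn any other segment into y), so the proto-segment is *y.
Continuing position by position gives *kiniyop; check it forward:
Nemiren: *kiniyop > hiniyop > hinizop  (by unconditioned shift, unconditioned shift)
Lutor: start from *kiniyop.
  rule 1 (vowel merger): kiniyop → kiniyup
  rule 2: no change — kiniyup
  rule 3 (unconditioned shift): kiniyup → kiniyuf
  ⇒ Lutor kiniyuf
Sadore: *kiniyop > keneyop > keneyup  (by vowel merger, vowel merger)
Only *kiniyop yields all of Nemiren hinizop, Lutor kiniyuf, Sadore keneyup.

*kiniyop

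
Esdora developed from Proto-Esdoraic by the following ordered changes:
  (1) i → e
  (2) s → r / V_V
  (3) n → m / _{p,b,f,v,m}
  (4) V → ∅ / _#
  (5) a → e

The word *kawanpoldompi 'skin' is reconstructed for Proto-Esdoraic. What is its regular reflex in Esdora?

kewempoldomp

Esdora: start from *kawanpoldompi.
  rule 1 (vowel merger): kawanpoldompi → kawanpoldompe
  rule 2: no change — kawanpoldompe
  rule 3 (nasal place assimilation): kawanpoldompe → kawampoldompe
  rule 4 (apocope): kawampoldompe → kawampoldomp
  rule 5 (vowel merger): kawampoldomp → kewempoldomp
  ⇒ Esdora kewempoldomp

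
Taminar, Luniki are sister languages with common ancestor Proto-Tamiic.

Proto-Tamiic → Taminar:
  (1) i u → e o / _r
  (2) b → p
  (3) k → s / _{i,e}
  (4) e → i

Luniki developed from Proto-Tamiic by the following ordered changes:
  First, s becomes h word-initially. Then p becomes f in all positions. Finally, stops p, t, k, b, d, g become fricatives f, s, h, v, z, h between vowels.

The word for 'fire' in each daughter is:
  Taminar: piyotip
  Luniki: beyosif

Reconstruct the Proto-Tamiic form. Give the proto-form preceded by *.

Position 2: Taminar has i, Luniki has e. Luniki preserves e here (none of its changes turn any other segment into e), so the proto-segment is *e.
Position 5: Taminar has t, Luniki has s. Taminar preserves t here (none of its changes turn any other segment into t), so the proto-segment is *t.
Continuing position by position gives *beyotip; check it forward:
Taminar: *beyotip > peyotip > piyotip  (by unconditioned shift, vowel merger)
Luniki: *beyotip
  beyotip (rule 1 does not apply)
  beyotip → beyotif   [unconditioned shift]
  beyotif → beyosif   [intervocalic lenition]
  giving Luniki beyosif.
No other proto-form is consistent with every reflex, so the reconstruction is *beyotip.

*beyotip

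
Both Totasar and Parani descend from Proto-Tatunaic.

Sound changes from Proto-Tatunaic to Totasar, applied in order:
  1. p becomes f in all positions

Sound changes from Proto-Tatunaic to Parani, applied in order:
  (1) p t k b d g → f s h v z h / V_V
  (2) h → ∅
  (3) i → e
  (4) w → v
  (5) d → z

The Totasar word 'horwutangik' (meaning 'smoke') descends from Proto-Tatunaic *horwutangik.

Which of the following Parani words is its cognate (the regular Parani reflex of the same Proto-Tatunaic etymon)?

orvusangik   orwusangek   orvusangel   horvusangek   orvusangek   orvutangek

Parani: *horwutangik > horwusangik > orwusangik > orwusangek > orvusangek  (by intervocalic lenition, h-loss, vowel merger, unconditioned shift)
Among the options, 'orvusangek' alone shows every Parani change applied in order.

orvusangek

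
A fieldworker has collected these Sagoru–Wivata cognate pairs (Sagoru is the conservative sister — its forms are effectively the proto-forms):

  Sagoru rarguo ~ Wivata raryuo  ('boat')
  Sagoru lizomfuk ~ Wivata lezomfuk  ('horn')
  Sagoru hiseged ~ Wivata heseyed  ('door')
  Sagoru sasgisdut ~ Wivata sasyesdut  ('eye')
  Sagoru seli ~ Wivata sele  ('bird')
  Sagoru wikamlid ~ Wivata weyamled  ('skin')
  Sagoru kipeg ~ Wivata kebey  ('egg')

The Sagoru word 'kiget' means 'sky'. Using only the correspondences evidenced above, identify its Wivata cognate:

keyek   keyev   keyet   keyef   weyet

keyet

lizomfuk ~ lezomfuk, hiseged ~ heseyed — Sagoru i corresponds to Wivata e after a consonant, before a consonant other than r, m, n, p, b, f, v.
hiseged ~ heseyed — Sagoru g corresponds to Wivata y between vowels (before a front vowel).
Applying these to Sagoru 'kiget':
  kiget → keget   (i→e after a consonant, before a consonant other than r, m, n, p, b, f, v)
  keget → keyet   (g→y between vowels (before a front vowel))
So the Wivata cognate is 'keyet'.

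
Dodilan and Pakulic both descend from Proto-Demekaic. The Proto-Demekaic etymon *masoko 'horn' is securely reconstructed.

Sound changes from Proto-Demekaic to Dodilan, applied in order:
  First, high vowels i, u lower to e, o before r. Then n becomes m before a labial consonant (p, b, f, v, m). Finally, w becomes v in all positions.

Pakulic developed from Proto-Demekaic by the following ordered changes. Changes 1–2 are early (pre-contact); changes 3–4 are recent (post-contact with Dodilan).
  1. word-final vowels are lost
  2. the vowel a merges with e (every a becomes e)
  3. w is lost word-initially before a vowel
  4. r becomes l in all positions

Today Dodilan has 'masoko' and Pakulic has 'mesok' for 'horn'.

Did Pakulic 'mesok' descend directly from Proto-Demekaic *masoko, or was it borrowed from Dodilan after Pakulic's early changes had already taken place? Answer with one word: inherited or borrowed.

inherited

If inherited, *masoko would pass through all of Pakulic's changes:
Pakulic: *masoko > masok > mesok  (by apocope, vowel merger)
If borrowed from Dodilan 'masoko' after the early changes, it would undergo only the recent ones:
  rule 3 (glide loss): no change (masoko)
  rule 4 (unconditioned shift): no change (masoko)
  ⇒ as a loan: masoko
Pakulic 'mesok' matches the inherited outcome exactly, so it is an inherited cognate, not a loan.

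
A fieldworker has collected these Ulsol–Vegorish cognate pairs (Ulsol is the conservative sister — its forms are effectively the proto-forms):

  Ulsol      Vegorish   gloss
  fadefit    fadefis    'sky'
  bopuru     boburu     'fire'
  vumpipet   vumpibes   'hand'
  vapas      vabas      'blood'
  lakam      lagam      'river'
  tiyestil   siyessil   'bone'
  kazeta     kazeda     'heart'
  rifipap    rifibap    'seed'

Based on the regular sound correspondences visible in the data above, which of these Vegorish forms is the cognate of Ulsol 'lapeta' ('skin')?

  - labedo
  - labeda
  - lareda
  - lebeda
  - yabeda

labeda

vumpipet ~ vumpibes — Ulsol p corresponds to Vegorish b between vowels (before a front vowel).
kazeta ~ kazeda — Ulsol t corresponds to Vegorish d between vowels (before a back vowel).
Applying these to Ulsol 'lapeta':
  lapeta → labeta   (p→b between vowels (before a front vowel))
  labeta → labeda   (t→d between vowels (before a back vowel))
So the Vegorish cognate is 'labeda'.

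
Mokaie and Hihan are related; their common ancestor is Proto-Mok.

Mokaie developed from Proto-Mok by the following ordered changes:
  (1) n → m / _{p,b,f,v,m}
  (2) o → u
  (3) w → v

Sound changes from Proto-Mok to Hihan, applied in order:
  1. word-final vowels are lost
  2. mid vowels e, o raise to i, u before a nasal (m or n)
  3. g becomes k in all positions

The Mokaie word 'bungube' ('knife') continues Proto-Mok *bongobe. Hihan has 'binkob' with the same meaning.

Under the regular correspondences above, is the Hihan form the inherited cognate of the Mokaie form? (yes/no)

no

Derive the expected Hihan reflex of *bongobe:
Hihan: *bongobe > bongob > bungob > bunkob  (by apocope, pre-nasal raising, unconditioned shift)
The regular Hihan reflex would be 'bunkob', but the attested form is 'binkob'. The correspondence is irregular, so they are not cognates (the Hihan form has a different source).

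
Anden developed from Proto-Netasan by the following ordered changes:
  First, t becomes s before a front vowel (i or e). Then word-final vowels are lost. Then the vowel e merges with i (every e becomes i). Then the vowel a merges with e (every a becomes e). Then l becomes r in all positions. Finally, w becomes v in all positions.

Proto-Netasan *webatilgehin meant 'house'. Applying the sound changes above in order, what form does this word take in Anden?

Anden: start from *webatilgehin.
  rule 1 (palatalisation): webatilgehin → webasilgehin
  rule 2: no change — webasilgehin
  rule 3 (vowel merger): webasilgehin → wibasilgihin
  rule 4 (vowel merger): wibasilgihin → wibesilgihin
  rule 5 (unconditioned shift): wibesilgihin → wibesirgihin
  rule 6 (unconditioned shift): wibesirgihin → vibesirgihin
  ⇒ Anden vibesirgihin

vibesirgihin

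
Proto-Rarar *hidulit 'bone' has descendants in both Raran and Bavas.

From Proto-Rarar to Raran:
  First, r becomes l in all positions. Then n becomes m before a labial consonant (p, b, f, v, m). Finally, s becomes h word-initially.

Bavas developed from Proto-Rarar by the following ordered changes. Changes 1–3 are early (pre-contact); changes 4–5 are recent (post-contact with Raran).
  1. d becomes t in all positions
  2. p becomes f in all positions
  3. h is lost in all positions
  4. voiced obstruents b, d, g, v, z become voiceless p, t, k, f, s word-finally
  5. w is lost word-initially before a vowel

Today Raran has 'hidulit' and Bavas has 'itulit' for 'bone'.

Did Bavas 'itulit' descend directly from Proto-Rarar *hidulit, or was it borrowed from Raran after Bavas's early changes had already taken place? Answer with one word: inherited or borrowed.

inherited

If inherited, *hidulit would pass through all of Bavas's changes:
Bavas: *hidulit
  hidulit → hitulit   [unconditioned shift]
  hitulit (rule 2 does not apply)
  hitulit → itulit   [h-loss]
  itulit (rule 4 does not apply)
  itulit (rule 5 does not apply)
  giving Bavas itulit.
If borrowed from Raran 'hidulit' after the early changes, it would undergo only the recent ones:
  rule 4 (final devoicing): no change (hidulit)
  rule 5 (glide loss): no change (hidulit)
  ⇒ as a loan: hidulit
Bavas 'itulit' matches the inherited outcome exactly, so it is an inherited cognate, not a loan.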